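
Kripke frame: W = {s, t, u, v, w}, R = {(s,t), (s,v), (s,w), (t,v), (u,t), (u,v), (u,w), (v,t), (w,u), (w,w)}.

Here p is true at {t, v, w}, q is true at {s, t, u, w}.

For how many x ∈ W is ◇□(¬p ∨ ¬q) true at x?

s: successors {t, v, w}; □(¬p ∨ ¬q) there: t:T, v:F, w:F. ✓
t: successors {v}; □(¬p ∨ ¬q) there: v:F. ✗
u: successors {t, v, w}; □(¬p ∨ ¬q) there: t:T, v:F, w:F. ✓
v: successors {t}; □(¬p ∨ ¬q) there: t:T. ✓
w: successors {u, w}; □(¬p ∨ ¬q) there: u:F, w:F. ✗
Satisfying worlds: {s, u, v}.

3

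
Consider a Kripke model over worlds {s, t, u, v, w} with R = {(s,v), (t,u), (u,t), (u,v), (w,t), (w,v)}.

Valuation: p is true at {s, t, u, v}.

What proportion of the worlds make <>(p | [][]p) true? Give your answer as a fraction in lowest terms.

4/5

s: successors {v}; p | [][]p there: v:T. ✓
t: successors {u}; p | [][]p there: u:T. ✓
u: successors {t, v}; p | [][]p there: t:T, v:T. ✓
v: no successors, so <>(p | [][]p) fails. ✗
w: successors {t, v}; p | [][]p there: t:T, v:T. ✓
That's 4 of 5 worlds, so 4/5.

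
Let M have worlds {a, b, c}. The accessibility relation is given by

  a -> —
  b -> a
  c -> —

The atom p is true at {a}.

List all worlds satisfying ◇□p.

a: no successors, so ◇□p fails. ✗
b: successors {a}; □p there: a:T. ✓
c: no successors, so ◇□p fails. ✗

{b}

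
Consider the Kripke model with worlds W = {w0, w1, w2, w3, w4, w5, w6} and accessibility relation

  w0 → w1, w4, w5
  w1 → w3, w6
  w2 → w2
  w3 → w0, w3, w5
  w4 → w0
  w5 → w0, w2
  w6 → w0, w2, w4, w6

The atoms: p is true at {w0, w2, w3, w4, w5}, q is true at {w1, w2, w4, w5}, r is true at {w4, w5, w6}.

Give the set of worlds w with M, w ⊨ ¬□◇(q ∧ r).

w0: □◇(q ∧ r) is F. ✓
w1: □◇(q ∧ r) is T. ✗
w2: □◇(q ∧ r) is F. ✓
w3: □◇(q ∧ r) is F. ✓
w4: □◇(q ∧ r) is T. ✗
w5: □◇(q ∧ r) is F. ✓
w6: □◇(q ∧ r) is F. ✓

{w0, w2, w3, w5, w6}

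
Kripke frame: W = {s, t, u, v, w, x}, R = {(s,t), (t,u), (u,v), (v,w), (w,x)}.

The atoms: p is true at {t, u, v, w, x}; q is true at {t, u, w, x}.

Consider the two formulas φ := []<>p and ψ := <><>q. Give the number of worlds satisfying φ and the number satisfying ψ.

5 and 3

For []<>p:
s: successors {t}; <>p there: t:T. ✓
t: successors {u}; <>p there: u:T. ✓
u: successors {v}; <>p there: v:T. ✓
v: successors {w}; <>p there: w:T. ✓
w: successors {x}; <>p there: x:F. ✗
x: no successors, so []<>p holds vacuously. ✓
— 5 worlds.
For <><>q:
s: successors {t}; <>q there: t:T. ✓
t: successors {u}; <>q there: u:F. ✗
u: successors {v}; <>q there: v:T. ✓
v: successors {w}; <>q there: w:T. ✓
w: successors {x}; <>q there: x:F. ✗
x: no successors, so <><>q fails. ✗
— 3 worlds.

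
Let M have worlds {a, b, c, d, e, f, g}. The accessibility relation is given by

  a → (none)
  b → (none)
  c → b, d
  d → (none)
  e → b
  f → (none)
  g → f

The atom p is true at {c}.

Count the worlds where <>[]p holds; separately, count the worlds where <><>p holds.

For <>[]p:
a: no successors, so <>[]p fails. ✗
b: no successors, so <>[]p fails. ✗
c: successors {b, d}; []p there: b:T, d:T. ✓
d: no successors, so <>[]p fails. ✗
e: successors {b}; []p there: b:T. ✓
f: no successors, so <>[]p fails. ✗
g: successors {f}; []p there: f:T. ✓
— 3 worlds.
For <><>p:
a: no successors, so <><>p fails. ✗
b: no successors, so <><>p fails. ✗
c: successors {b, d}; <>p there: b:F, d:F. ✗
d: no successors, so <><>p fails. ✗
e: successors {b}; <>p there: b:F. ✗
f: no successors, so <><>p fails. ✗
g: successors {f}; <>p there: f:F. ✗
— 0 worlds.

3 and 0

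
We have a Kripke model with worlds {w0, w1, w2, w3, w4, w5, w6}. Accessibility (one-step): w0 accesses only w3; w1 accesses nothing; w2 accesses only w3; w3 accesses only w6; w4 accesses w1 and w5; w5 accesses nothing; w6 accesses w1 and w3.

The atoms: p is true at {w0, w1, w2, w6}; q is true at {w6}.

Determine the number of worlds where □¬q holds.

6

w0: successors {w3}; ¬q there: w3:T. ✓
w1: no successors, so □¬q holds vacuously. ✓
w2: successors {w3}; ¬q there: w3:T. ✓
w3: successors {w6}; ¬q there: w6:F. ✗
w4: successors {w1, w5}; ¬q there: w1:T, w5:T. ✓
w5: no successors, so □¬q holds vacuously. ✓
w6: successors {w1, w3}; ¬q there: w1:T, w3:T. ✓
Satisfying worlds: {w0, w1, w2, w4, w5, w6}.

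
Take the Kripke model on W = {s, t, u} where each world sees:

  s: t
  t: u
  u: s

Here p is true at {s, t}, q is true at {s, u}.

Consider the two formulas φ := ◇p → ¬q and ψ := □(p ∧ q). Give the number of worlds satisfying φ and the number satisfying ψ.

For ◇p → ¬q:
s: ◇p is T, ¬q is F. ✗
t: ◇p is F, ¬q is T. ✓
u: ◇p is T, ¬q is F. ✗
— 1 world.
For □(p ∧ q):
s: successors {t}; p ∧ q there: t:F. ✗
t: successors {u}; p ∧ q there: u:F. ✗
u: successors {s}; p ∧ q there: s:T. ✓
— 1 world.

1 and 1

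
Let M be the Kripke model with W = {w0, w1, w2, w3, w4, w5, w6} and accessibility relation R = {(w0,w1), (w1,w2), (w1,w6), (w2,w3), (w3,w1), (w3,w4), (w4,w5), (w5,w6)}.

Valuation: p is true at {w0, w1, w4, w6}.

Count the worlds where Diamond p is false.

w0: successors {w1}; p there: w1:T. ✓
w1: successors {w2, w6}; p there: w2:F, w6:T. ✓
w2: successors {w3}; p there: w3:F. ✗
w3: successors {w1, w4}; p there: w1:T, w4:T. ✓
w4: successors {w5}; p there: w5:F. ✗
w5: successors {w6}; p there: w6:T. ✓
w6: no successors, so Diamond p fails. ✗
Satisfying worlds: {w0, w1, w3, w5}.
So Diamond p fails at the other 3 worlds.

3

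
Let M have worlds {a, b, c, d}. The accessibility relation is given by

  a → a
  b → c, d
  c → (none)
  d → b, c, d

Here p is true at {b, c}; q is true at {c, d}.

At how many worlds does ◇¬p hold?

a: successors {a}; ¬p there: a:T. ✓
b: successors {c, d}; ¬p there: c:F, d:T. ✓
c: no successors, so ◇¬p fails. ✗
d: successors {b, c, d}; ¬p there: b:F, c:F, d:T. ✓
Satisfying worlds: {a, b, d}.

3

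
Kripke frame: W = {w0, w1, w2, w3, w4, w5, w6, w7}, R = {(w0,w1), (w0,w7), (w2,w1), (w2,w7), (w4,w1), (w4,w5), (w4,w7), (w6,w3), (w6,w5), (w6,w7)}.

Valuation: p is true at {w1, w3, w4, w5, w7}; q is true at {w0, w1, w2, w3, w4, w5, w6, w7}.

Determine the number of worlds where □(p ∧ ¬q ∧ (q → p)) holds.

w0: successors {w1, w7}; p ∧ ¬q ∧ (q → p) there: w1:F, w7:F. ✗
w1: no successors, so □(p ∧ ¬q ∧ (q → p)) holds vacuously. ✓
w2: successors {w1, w7}; p ∧ ¬q ∧ (q → p) there: w1:F, w7:F. ✗
w3: no successors, so □(p ∧ ¬q ∧ (q → p)) holds vacuously. ✓
w4: successors {w1, w5, w7}; p ∧ ¬q ∧ (q → p) there: w1:F, w5:F, w7:F. ✗
w5: no successors, so □(p ∧ ¬q ∧ (q → p)) holds vacuously. ✓
w6: successors {w3, w5, w7}; p ∧ ¬q ∧ (q → p) there: w3:F, w5:F, w7:F. ✗
w7: no successors, so □(p ∧ ¬q ∧ (q → p)) holds vacuously. ✓
Satisfying worlds: {w1, w3, w5, w7}.

4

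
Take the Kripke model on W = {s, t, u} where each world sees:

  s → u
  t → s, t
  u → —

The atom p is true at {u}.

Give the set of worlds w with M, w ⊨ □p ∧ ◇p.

{s}

s: □p is T, ◇p is T. ✓
t: □p is F, ◇p is F. ✗
u: □p is T, ◇p is F. ✗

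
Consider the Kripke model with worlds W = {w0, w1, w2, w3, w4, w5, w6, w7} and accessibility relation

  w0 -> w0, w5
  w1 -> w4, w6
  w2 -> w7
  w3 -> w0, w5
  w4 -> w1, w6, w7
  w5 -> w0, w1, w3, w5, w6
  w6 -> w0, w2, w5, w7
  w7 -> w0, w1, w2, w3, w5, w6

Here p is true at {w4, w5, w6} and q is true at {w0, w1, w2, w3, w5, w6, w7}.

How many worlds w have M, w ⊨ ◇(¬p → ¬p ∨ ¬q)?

w0: successors {w0, w5}; ¬p → ¬p ∨ ¬q there: w0:T, w5:T. ✓
w1: successors {w4, w6}; ¬p → ¬p ∨ ¬q there: w4:T, w6:T. ✓
w2: successors {w7}; ¬p → ¬p ∨ ¬q there: w7:T. ✓
w3: successors {w0, w5}; ¬p → ¬p ∨ ¬q there: w0:T, w5:T. ✓
w4: successors {w1, w6, w7}; ¬p → ¬p ∨ ¬q there: w1:T, w6:T, w7:T. ✓
w5: successors {w0, w1, w3, w5, w6}; ¬p → ¬p ∨ ¬q there: w0:T, w1:T, w3:T, w5:T, w6:T. ✓
w6: successors {w0, w2, w5, w7}; ¬p → ¬p ∨ ¬q there: w0:T, w2:T, w5:T, w7:T. ✓
w7: successors {w0, w1, w2, w3, w5, w6}; ¬p → ¬p ∨ ¬q there: w0:T, w1:T, w2:T, w3:T, w5:T, w6:T. ✓
Satisfying worlds: {w0, w1, w2, w3, w4, w5, w6, w7}.

8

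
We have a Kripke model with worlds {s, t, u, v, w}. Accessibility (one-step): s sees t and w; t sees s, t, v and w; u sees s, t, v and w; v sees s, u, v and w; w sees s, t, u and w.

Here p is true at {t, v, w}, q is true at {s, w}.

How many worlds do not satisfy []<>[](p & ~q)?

5

s: successors {t, w}; <>[](p & ~q) there: t:F, w:F. ✗
t: successors {s, t, v, w}; <>[](p & ~q) there: s:F, t:F, v:F, w:F. ✗
u: successors {s, t, v, w}; <>[](p & ~q) there: s:F, t:F, v:F, w:F. ✗
v: successors {s, u, v, w}; <>[](p & ~q) there: s:F, u:F, v:F, w:F. ✗
w: successors {s, t, u, w}; <>[](p & ~q) there: s:F, t:F, u:F, w:F. ✗
Satisfying worlds: ∅.
So []<>[](p & ~q) fails at the other 5 worlds.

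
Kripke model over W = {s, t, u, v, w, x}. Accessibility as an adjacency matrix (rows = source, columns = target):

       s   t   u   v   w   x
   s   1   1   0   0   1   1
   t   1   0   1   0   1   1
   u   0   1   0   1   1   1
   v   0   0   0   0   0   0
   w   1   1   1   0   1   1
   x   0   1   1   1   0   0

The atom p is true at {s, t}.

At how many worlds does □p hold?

1

s: successors {s, t, w, x}; p there: s:T, t:T, w:F, x:F. ✗
t: successors {s, u, w, x}; p there: s:T, u:F, w:F, x:F. ✗
u: successors {t, v, w, x}; p there: t:T, v:F, w:F, x:F. ✗
v: no successors, so □p holds vacuously. ✓
w: successors {s, t, u, w, x}; p there: s:T, t:T, u:F, w:F, x:F. ✗
x: successors {t, u, v}; p there: t:T, u:F, v:F. ✗
Satisfying worlds: {v}.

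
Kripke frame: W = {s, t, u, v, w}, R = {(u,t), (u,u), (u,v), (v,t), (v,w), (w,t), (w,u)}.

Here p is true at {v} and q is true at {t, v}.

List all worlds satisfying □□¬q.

{s, t}

s: no successors, so □□¬q holds vacuously. ✓
t: no successors, so □□¬q holds vacuously. ✓
u: successors {t, u, v}; □¬q there: t:T, u:F, v:F. ✗
v: successors {t, w}; □¬q there: t:T, w:F. ✗
w: successors {t, u}; □¬q there: t:T, u:F. ✗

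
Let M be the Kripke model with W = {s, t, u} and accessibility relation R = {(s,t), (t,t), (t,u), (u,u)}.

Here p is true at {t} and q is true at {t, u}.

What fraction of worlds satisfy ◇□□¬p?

2/3

s: successors {t}; □□¬p there: t:F. ✗
t: successors {t, u}; □□¬p there: t:F, u:T. ✓
u: successors {u}; □□¬p there: u:T. ✓
That's 2 of 3 worlds, so 2/3.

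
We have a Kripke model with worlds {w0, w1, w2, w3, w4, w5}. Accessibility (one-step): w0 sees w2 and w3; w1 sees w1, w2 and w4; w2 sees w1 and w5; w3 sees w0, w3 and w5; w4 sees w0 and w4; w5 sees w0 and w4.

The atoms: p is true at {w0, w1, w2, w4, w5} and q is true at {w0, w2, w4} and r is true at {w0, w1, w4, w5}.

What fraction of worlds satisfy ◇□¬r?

w0: successors {w2, w3}; □¬r there: w2:F, w3:F. ✗
w1: successors {w1, w2, w4}; □¬r there: w1:F, w2:F, w4:F. ✗
w2: successors {w1, w5}; □¬r there: w1:F, w5:F. ✗
w3: successors {w0, w3, w5}; □¬r there: w0:T, w3:F, w5:F. ✓
w4: successors {w0, w4}; □¬r there: w0:T, w4:F. ✓
w5: successors {w0, w4}; □¬r there: w0:T, w4:F. ✓
That's 3 of 6 worlds, so 3/6 = 1/2.

1/2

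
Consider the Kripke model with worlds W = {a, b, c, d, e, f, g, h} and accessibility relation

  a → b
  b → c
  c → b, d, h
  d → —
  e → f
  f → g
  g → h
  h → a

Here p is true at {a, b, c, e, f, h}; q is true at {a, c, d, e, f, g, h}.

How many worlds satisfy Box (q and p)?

a: successors {b}; q and p there: b:F. ✗
b: successors {c}; q and p there: c:T. ✓
c: successors {b, d, h}; q and p there: b:F, d:F, h:T. ✗
d: no successors, so Box (q and p) holds vacuously. ✓
e: successors {f}; q and p there: f:T. ✓
f: successors {g}; q and p there: g:F. ✗
g: successors {h}; q and p there: h:T. ✓
h: successors {a}; q and p there: a:T. ✓
Satisfying worlds: {b, d, e, g, h}.

5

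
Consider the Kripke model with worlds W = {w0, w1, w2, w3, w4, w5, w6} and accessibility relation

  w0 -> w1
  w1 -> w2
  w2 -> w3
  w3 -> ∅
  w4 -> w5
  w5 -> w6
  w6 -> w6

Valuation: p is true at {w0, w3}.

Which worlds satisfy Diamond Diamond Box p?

{w0, w1}

w0: successors {w1}; Diamond Box p there: w1:T. ✓
w1: successors {w2}; Diamond Box p there: w2:T. ✓
w2: successors {w3}; Diamond Box p there: w3:F. ✗
w3: no successors, so Diamond Diamond Box p fails. ✗
w4: successors {w5}; Diamond Box p there: w5:F. ✗
w5: successors {w6}; Diamond Box p there: w6:F. ✗
w6: successors {w6}; Diamond Box p there: w6:F. ✗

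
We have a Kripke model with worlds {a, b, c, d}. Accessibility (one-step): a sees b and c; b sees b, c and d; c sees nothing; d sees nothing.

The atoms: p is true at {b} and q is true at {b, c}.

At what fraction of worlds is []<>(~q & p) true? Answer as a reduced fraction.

1/2

a: successors {b, c}; <>(~q & p) there: b:F, c:F. ✗
b: successors {b, c, d}; <>(~q & p) there: b:F, c:F, d:F. ✗
c: no successors, so []<>(~q & p) holds vacuously. ✓
d: no successors, so []<>(~q & p) holds vacuously. ✓
That's 2 of 4 worlds, so 2/4 = 1/2.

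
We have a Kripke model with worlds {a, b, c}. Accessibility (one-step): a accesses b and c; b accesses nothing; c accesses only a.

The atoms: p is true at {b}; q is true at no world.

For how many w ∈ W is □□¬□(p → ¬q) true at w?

a: successors {b, c}; □¬□(p → ¬q) there: b:T, c:F. ✗
b: no successors, so □□¬□(p → ¬q) holds vacuously. ✓
c: successors {a}; □¬□(p → ¬q) there: a:F. ✗
Satisfying worlds: {b}.

1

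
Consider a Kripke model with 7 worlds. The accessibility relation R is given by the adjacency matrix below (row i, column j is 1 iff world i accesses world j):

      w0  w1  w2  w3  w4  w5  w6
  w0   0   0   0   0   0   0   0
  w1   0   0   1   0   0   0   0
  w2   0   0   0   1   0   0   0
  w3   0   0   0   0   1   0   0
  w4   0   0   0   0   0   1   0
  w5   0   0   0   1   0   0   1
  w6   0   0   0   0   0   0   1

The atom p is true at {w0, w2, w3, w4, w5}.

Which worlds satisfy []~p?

{w0, w6}

w0: no successors, so []~p holds vacuously. ✓
w1: successors {w2}; ~p there: w2:F. ✗
w2: successors {w3}; ~p there: w3:F. ✗
w3: successors {w4}; ~p there: w4:F. ✗
w4: successors {w5}; ~p there: w5:F. ✗
w5: successors {w3, w6}; ~p there: w3:F, w6:T. ✗
w6: successors {w6}; ~p there: w6:T. ✓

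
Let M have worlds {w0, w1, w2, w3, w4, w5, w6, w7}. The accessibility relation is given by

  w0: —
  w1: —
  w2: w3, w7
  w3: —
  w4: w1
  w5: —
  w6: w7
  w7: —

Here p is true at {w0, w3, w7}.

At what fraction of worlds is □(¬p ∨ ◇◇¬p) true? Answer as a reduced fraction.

w0: no successors, so □(¬p ∨ ◇◇¬p) holds vacuously. ✓
w1: no successors, so □(¬p ∨ ◇◇¬p) holds vacuously. ✓
w2: successors {w3, w7}; ¬p ∨ ◇◇¬p there: w3:F, w7:F. ✗
w3: no successors, so □(¬p ∨ ◇◇¬p) holds vacuously. ✓
w4: successors {w1}; ¬p ∨ ◇◇¬p there: w1:T. ✓
w5: no successors, so □(¬p ∨ ◇◇¬p) holds vacuously. ✓
w6: successors {w7}; ¬p ∨ ◇◇¬p there: w7:F. ✗
w7: no successors, so □(¬p ∨ ◇◇¬p) holds vacuously. ✓
That's 6 of 8 worlds, so 6/8 = 3/4.

3/4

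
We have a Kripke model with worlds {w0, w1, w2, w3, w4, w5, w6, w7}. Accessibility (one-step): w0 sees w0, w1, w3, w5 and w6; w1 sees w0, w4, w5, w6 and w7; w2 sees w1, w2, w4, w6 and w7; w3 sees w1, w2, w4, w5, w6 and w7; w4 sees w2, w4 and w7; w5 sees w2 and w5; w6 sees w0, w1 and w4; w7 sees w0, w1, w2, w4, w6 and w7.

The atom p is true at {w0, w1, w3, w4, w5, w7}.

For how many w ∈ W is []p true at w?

1

w0: successors {w0, w1, w3, w5, w6}; p there: w0:T, w1:T, w3:T, w5:T, w6:F. ✗
w1: successors {w0, w4, w5, w6, w7}; p there: w0:T, w4:T, w5:T, w6:F, w7:T. ✗
w2: successors {w1, w2, w4, w6, w7}; p there: w1:T, w2:F, w4:T, w6:F, w7:T. ✗
w3: successors {w1, w2, w4, w5, w6, w7}; p there: w1:T, w2:F, w4:T, w5:T, w6:F, w7:T. ✗
w4: successors {w2, w4, w7}; p there: w2:F, w4:T, w7:T. ✗
w5: successors {w2, w5}; p there: w2:F, w5:T. ✗
w6: successors {w0, w1, w4}; p there: w0:T, w1:T, w4:T. ✓
w7: successors {w0, w1, w2, w4, w6, w7}; p there: w0:T, w1:T, w2:F, w4:T, w6:F, w7:T. ✗
Satisfying worlds: {w6}.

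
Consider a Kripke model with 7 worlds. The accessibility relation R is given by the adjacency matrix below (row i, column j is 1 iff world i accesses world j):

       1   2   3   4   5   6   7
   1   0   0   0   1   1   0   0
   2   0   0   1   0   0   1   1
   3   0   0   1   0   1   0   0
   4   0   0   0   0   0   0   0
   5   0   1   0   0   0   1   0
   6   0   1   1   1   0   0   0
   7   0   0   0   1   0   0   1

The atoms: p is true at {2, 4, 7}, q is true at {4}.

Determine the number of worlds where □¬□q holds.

1: successors {4, 5}; ¬□q there: 4:F, 5:T. ✗
2: successors {3, 6, 7}; ¬□q there: 3:T, 6:T, 7:T. ✓
3: successors {3, 5}; ¬□q there: 3:T, 5:T. ✓
4: no successors, so □¬□q holds vacuously. ✓
5: successors {2, 6}; ¬□q there: 2:T, 6:T. ✓
6: successors {2, 3, 4}; ¬□q there: 2:T, 3:T, 4:F. ✗
7: successors {4, 7}; ¬□q there: 4:F, 7:T. ✗
Satisfying worlds: {2, 3, 4, 5}.

4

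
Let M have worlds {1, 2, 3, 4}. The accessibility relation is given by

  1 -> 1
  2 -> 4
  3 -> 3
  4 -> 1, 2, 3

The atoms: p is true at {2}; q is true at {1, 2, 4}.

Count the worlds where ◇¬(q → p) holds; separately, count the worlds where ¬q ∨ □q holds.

3 and 3

For ◇¬(q → p):
1: successors {1}; ¬(q → p) there: 1:T. ✓
2: successors {4}; ¬(q → p) there: 4:T. ✓
3: successors {3}; ¬(q → p) there: 3:F. ✗
4: successors {1, 2, 3}; ¬(q → p) there: 1:T, 2:F, 3:F. ✓
— 3 worlds.
For ¬q ∨ □q:
1: ¬q is F, □q is T. ✓
2: ¬q is F, □q is T. ✓
3: ¬q is T, □q is F. ✓
4: ¬q is F, □q is F. ✗
— 3 worlds.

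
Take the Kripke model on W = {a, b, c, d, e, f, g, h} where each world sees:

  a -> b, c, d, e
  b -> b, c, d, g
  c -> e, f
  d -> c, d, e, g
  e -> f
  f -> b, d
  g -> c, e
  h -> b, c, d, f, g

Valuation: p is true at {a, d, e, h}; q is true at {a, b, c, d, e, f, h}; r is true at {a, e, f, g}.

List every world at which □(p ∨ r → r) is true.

a: successors {b, c, d, e}; p ∨ r → r there: b:T, c:T, d:F, e:T. ✗
b: successors {b, c, d, g}; p ∨ r → r there: b:T, c:T, d:F, g:T. ✗
c: successors {e, f}; p ∨ r → r there: e:T, f:T. ✓
d: successors {c, d, e, g}; p ∨ r → r there: c:T, d:F, e:T, g:T. ✗
e: successors {f}; p ∨ r → r there: f:T. ✓
f: successors {b, d}; p ∨ r → r there: b:T, d:F. ✗
g: successors {c, e}; p ∨ r → r there: c:T, e:T. ✓
h: successors {b, c, d, f, g}; p ∨ r → r there: b:T, c:T, d:F, f:T, g:T. ✗

{c, e, g}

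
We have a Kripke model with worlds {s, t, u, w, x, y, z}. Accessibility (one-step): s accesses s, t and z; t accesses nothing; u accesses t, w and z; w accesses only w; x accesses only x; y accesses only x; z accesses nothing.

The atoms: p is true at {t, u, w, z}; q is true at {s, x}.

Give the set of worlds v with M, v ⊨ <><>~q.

{s, u, w}

s: successors {s, t, z}; <>~q there: s:T, t:F, z:F. ✓
t: no successors, so <><>~q fails. ✗
u: successors {t, w, z}; <>~q there: t:F, w:T, z:F. ✓
w: successors {w}; <>~q there: w:T. ✓
x: successors {x}; <>~q there: x:F. ✗
y: successors {x}; <>~q there: x:F. ✗
z: no successors, so <><>~q fails. ✗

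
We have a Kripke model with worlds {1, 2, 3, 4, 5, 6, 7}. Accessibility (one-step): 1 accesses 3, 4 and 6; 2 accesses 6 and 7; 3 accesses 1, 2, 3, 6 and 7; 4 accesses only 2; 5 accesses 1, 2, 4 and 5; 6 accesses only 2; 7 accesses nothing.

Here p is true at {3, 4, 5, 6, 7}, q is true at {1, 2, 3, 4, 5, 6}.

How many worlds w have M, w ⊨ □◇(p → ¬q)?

1: successors {3, 4, 6}; ◇(p → ¬q) there: 3:T, 4:T, 6:T. ✓
2: successors {6, 7}; ◇(p → ¬q) there: 6:T, 7:F. ✗
3: successors {1, 2, 3, 6, 7}; ◇(p → ¬q) there: 1:F, 2:T, 3:T, 6:T, 7:F. ✗
4: successors {2}; ◇(p → ¬q) there: 2:T. ✓
5: successors {1, 2, 4, 5}; ◇(p → ¬q) there: 1:F, 2:T, 4:T, 5:T. ✗
6: successors {2}; ◇(p → ¬q) there: 2:T. ✓
7: no successors, so □◇(p → ¬q) holds vacuously. ✓
Satisfying worlds: {1, 4, 6, 7}.

4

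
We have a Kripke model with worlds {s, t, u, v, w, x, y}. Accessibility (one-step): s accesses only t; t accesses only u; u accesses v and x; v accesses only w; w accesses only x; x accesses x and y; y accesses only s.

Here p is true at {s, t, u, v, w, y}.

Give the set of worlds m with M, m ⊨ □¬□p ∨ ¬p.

{t, v, w, x}

s: □¬□p is F, ¬p is F. ✗
t: □¬□p is T, ¬p is F. ✓
u: □¬□p is F, ¬p is F. ✗
v: □¬□p is T, ¬p is F. ✓
w: □¬□p is T, ¬p is F. ✓
x: □¬□p is F, ¬p is T. ✓
y: □¬□p is F, ¬p is F. ✗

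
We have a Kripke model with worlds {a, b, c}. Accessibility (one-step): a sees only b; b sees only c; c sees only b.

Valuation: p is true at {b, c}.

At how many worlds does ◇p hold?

a: successors {b}; p there: b:T. ✓
b: successors {c}; p there: c:T. ✓
c: successors {b}; p there: b:T. ✓
Satisfying worlds: {a, b, c}.

3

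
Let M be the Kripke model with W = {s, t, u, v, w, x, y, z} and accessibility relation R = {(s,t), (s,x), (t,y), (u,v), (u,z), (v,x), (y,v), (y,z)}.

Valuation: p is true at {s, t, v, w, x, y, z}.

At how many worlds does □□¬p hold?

s: successors {t, x}; □¬p there: t:F, x:T. ✗
t: successors {y}; □¬p there: y:F. ✗
u: successors {v, z}; □¬p there: v:F, z:T. ✗
v: successors {x}; □¬p there: x:T. ✓
w: no successors, so □□¬p holds vacuously. ✓
x: no successors, so □□¬p holds vacuously. ✓
y: successors {v, z}; □¬p there: v:F, z:T. ✗
z: no successors, so □□¬p holds vacuously. ✓
Satisfying worlds: {v, w, x, z}.

4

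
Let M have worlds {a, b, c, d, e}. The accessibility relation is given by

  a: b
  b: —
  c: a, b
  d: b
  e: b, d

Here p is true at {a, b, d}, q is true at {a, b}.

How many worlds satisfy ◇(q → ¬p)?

1

a: successors {b}; q → ¬p there: b:F. ✗
b: no successors, so ◇(q → ¬p) fails. ✗
c: successors {a, b}; q → ¬p there: a:F, b:F. ✗
d: successors {b}; q → ¬p there: b:F. ✗
e: successors {b, d}; q → ¬p there: b:F, d:T. ✓
Satisfying worlds: {e}.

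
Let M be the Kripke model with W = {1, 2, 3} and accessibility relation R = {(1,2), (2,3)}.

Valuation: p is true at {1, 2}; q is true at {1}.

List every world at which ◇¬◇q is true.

{1, 2}

1: successors {2}; ¬◇q there: 2:T. ✓
2: successors {3}; ¬◇q there: 3:T. ✓
3: no successors, so ◇¬◇q fails. ✗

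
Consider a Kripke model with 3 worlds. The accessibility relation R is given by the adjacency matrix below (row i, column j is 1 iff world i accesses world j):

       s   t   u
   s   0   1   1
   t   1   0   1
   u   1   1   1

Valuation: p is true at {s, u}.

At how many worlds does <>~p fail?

1

s: successors {t, u}; ~p there: t:T, u:F. ✓
t: successors {s, u}; ~p there: s:F, u:F. ✗
u: successors {s, t, u}; ~p there: s:F, t:T, u:F. ✓
Satisfying worlds: {s, u}.
So <>~p fails at the other 1 world.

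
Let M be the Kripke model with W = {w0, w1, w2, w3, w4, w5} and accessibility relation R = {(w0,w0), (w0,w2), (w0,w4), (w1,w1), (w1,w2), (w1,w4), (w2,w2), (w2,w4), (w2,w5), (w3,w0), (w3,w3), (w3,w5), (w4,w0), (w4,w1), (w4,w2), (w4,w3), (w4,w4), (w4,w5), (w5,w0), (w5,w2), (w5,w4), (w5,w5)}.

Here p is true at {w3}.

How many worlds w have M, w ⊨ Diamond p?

2

w0: successors {w0, w2, w4}; p there: w0:F, w2:F, w4:F. ✗
w1: successors {w1, w2, w4}; p there: w1:F, w2:F, w4:F. ✗
w2: successors {w2, w4, w5}; p there: w2:F, w4:F, w5:F. ✗
w3: successors {w0, w3, w5}; p there: w0:F, w3:T, w5:F. ✓
w4: successors {w0, w1, w2, w3, w4, w5}; p there: w0:F, w1:F, w2:F, w3:T, w4:F, w5:F. ✓
w5: successors {w0, w2, w4, w5}; p there: w0:F, w2:F, w4:F, w5:F. ✗
Satisfying worlds: {w3, w4}.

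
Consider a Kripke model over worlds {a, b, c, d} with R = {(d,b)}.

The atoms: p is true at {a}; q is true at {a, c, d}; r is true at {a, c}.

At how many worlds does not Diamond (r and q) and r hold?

2

a: not Diamond (r and q) is T, r is T. ✓
b: not Diamond (r and q) is T, r is F. ✗
c: not Diamond (r and q) is T, r is T. ✓
d: not Diamond (r and q) is T, r is F. ✗
Satisfying worlds: {a, c}.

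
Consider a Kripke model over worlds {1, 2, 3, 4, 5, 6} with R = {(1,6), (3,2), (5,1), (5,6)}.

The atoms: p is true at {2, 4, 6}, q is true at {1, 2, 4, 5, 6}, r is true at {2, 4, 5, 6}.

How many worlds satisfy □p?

5

1: successors {6}; p there: 6:T. ✓
2: no successors, so □p holds vacuously. ✓
3: successors {2}; p there: 2:T. ✓
4: no successors, so □p holds vacuously. ✓
5: successors {1, 6}; p there: 1:F, 6:T. ✗
6: no successors, so □p holds vacuously. ✓
Satisfying worlds: {1, 2, 3, 4, 6}.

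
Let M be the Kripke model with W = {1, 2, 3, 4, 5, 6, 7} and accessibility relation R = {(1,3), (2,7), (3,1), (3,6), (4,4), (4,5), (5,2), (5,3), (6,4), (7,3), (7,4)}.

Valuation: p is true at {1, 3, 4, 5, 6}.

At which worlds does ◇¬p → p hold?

{1, 3, 4, 5, 6, 7}

1: ◇¬p is F, p is T. ✓
2: ◇¬p is T, p is F. ✗
3: ◇¬p is F, p is T. ✓
4: ◇¬p is F, p is T. ✓
5: ◇¬p is T, p is T. ✓
6: ◇¬p is F, p is T. ✓
7: ◇¬p is F, p is F. ✓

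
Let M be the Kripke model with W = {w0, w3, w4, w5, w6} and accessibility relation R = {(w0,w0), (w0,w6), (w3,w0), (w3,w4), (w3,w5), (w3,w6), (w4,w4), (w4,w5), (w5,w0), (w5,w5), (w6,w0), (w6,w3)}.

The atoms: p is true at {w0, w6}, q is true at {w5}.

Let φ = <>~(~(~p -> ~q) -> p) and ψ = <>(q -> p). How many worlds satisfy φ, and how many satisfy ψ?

3 and 5

For <>~(~(~p -> ~q) -> p):
w0: successors {w0, w6}; ~(~(~p -> ~q) -> p) there: w0:F, w6:F. ✗
w3: successors {w0, w4, w5, w6}; ~(~(~p -> ~q) -> p) there: w0:F, w4:F, w5:T, w6:F. ✓
w4: successors {w4, w5}; ~(~(~p -> ~q) -> p) there: w4:F, w5:T. ✓
w5: successors {w0, w5}; ~(~(~p -> ~q) -> p) there: w0:F, w5:T. ✓
w6: successors {w0, w3}; ~(~(~p -> ~q) -> p) there: w0:F, w3:F. ✗
— 3 worlds.
For <>(q -> p):
w0: successors {w0, w6}; q -> p there: w0:T, w6:T. ✓
w3: successors {w0, w4, w5, w6}; q -> p there: w0:T, w4:T, w5:F, w6:T. ✓
w4: successors {w4, w5}; q -> p there: w4:T, w5:F. ✓
w5: successors {w0, w5}; q -> p there: w0:T, w5:F. ✓
w6: successors {w0, w3}; q -> p there: w0:T, w3:T. ✓
— 5 worlds.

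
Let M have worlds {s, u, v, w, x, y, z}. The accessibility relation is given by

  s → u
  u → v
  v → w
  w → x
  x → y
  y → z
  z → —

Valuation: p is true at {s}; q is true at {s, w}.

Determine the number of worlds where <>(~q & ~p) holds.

5

s: successors {u}; ~q & ~p there: u:T. ✓
u: successors {v}; ~q & ~p there: v:T. ✓
v: successors {w}; ~q & ~p there: w:F. ✗
w: successors {x}; ~q & ~p there: x:T. ✓
x: successors {y}; ~q & ~p there: y:T. ✓
y: successors {z}; ~q & ~p there: z:T. ✓
z: no successors, so <>(~q & ~p) fails. ✗
Satisfying worlds: {s, u, w, x, y}.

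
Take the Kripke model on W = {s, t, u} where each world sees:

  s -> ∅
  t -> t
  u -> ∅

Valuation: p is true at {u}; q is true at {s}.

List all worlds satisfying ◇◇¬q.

s: no successors, so ◇◇¬q fails. ✗
t: successors {t}; ◇¬q there: t:T. ✓
u: no successors, so ◇◇¬q fails. ✗

{t}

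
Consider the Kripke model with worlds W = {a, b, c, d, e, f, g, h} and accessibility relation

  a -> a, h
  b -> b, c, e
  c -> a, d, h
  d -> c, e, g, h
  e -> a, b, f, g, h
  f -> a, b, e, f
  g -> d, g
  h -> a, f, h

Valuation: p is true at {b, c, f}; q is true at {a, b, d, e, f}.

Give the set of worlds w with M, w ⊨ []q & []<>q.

a: []q is F, []<>q is T. ✗
b: []q is F, []<>q is T. ✗
c: []q is F, []<>q is T. ✗
d: []q is F, []<>q is T. ✗
e: []q is F, []<>q is T. ✗
f: []q is T, []<>q is T. ✓
g: []q is F, []<>q is T. ✗
h: []q is F, []<>q is T. ✗

{f}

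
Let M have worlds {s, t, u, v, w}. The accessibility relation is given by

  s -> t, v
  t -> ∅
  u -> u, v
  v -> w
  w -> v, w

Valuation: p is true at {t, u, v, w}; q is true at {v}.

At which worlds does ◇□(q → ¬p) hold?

s: successors {t, v}; □(q → ¬p) there: t:T, v:T. ✓
t: no successors, so ◇□(q → ¬p) fails. ✗
u: successors {u, v}; □(q → ¬p) there: u:F, v:T. ✓
v: successors {w}; □(q → ¬p) there: w:F. ✗
w: successors {v, w}; □(q → ¬p) there: v:T, w:F. ✓

{s, u, w}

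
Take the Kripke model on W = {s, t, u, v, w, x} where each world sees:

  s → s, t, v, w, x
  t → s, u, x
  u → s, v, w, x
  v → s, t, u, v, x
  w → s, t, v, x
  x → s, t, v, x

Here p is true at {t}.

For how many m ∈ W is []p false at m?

s: successors {s, t, v, w, x}; p there: s:F, t:T, v:F, w:F, x:F. ✗
t: successors {s, u, x}; p there: s:F, u:F, x:F. ✗
u: successors {s, v, w, x}; p there: s:F, v:F, w:F, x:F. ✗
v: successors {s, t, u, v, x}; p there: s:F, t:T, u:F, v:F, x:F. ✗
w: successors {s, t, v, x}; p there: s:F, t:T, v:F, x:F. ✗
x: successors {s, t, v, x}; p there: s:F, t:T, v:F, x:F. ✗
Satisfying worlds: ∅.
So []p fails at the other 6 worlds.

6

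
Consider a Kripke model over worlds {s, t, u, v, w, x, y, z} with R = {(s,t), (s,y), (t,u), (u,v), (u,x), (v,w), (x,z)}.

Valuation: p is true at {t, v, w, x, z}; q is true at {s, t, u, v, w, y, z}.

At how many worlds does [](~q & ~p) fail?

5

s: successors {t, y}; ~q & ~p there: t:F, y:F. ✗
t: successors {u}; ~q & ~p there: u:F. ✗
u: successors {v, x}; ~q & ~p there: v:F, x:F. ✗
v: successors {w}; ~q & ~p there: w:F. ✗
w: no successors, so [](~q & ~p) holds vacuously. ✓
x: successors {z}; ~q & ~p there: z:F. ✗
y: no successors, so [](~q & ~p) holds vacuously. ✓
z: no successors, so [](~q & ~p) holds vacuously. ✓
Satisfying worlds: {w, y, z}.
So [](~q & ~p) fails at the other 5 worlds.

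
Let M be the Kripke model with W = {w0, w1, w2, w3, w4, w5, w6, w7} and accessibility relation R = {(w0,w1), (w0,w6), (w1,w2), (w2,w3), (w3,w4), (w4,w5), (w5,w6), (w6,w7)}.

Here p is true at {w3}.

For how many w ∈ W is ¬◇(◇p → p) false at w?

w0: ◇(◇p → p) is T. ✗
w1: ◇(◇p → p) is F. ✓
w2: ◇(◇p → p) is T. ✗
w3: ◇(◇p → p) is T. ✗
w4: ◇(◇p → p) is T. ✗
w5: ◇(◇p → p) is T. ✗
w6: ◇(◇p → p) is T. ✗
w7: ◇(◇p → p) is F. ✓
Satisfying worlds: {w1, w7}.
So ¬◇(◇p → p) fails at the other 6 worlds.

6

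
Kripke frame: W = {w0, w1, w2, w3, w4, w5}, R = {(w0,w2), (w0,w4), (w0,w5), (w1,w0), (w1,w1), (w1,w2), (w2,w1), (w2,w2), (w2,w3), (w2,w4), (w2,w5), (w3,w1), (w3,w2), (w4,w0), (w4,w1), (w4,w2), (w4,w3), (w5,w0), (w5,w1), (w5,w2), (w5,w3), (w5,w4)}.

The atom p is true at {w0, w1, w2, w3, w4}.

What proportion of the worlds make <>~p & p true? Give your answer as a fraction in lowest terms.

1/3

w0: <>~p is T, p is T. ✓
w1: <>~p is F, p is T. ✗
w2: <>~p is T, p is T. ✓
w3: <>~p is F, p is T. ✗
w4: <>~p is F, p is T. ✗
w5: <>~p is F, p is F. ✗
That's 2 of 6 worlds, so 2/6 = 1/3.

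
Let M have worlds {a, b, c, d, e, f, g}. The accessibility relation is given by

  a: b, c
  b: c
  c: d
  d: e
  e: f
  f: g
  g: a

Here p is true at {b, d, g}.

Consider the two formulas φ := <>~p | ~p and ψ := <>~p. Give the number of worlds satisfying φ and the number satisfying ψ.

7 and 5

For <>~p | ~p:
a: <>~p is T, ~p is T. ✓
b: <>~p is T, ~p is F. ✓
c: <>~p is F, ~p is T. ✓
d: <>~p is T, ~p is F. ✓
e: <>~p is T, ~p is T. ✓
f: <>~p is F, ~p is T. ✓
g: <>~p is T, ~p is F. ✓
— 7 worlds.
For <>~p:
a: successors {b, c}; ~p there: b:F, c:T. ✓
b: successors {c}; ~p there: c:T. ✓
c: successors {d}; ~p there: d:F. ✗
d: successors {e}; ~p there: e:T. ✓
e: successors {f}; ~p there: f:T. ✓
f: successors {g}; ~p there: g:F. ✗
g: successors {a}; ~p there: a:T. ✓
— 5 worlds.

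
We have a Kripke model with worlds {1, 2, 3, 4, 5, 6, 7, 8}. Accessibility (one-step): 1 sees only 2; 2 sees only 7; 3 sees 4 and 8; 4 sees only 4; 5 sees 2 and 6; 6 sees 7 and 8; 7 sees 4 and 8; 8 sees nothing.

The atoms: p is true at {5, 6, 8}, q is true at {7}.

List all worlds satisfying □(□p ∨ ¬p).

{1, 2, 3, 4, 6, 7, 8}

1: successors {2}; □p ∨ ¬p there: 2:T. ✓
2: successors {7}; □p ∨ ¬p there: 7:T. ✓
3: successors {4, 8}; □p ∨ ¬p there: 4:T, 8:T. ✓
4: successors {4}; □p ∨ ¬p there: 4:T. ✓
5: successors {2, 6}; □p ∨ ¬p there: 2:T, 6:F. ✗
6: successors {7, 8}; □p ∨ ¬p there: 7:T, 8:T. ✓
7: successors {4, 8}; □p ∨ ¬p there: 4:T, 8:T. ✓
8: no successors, so □(□p ∨ ¬p) holds vacuously. ✓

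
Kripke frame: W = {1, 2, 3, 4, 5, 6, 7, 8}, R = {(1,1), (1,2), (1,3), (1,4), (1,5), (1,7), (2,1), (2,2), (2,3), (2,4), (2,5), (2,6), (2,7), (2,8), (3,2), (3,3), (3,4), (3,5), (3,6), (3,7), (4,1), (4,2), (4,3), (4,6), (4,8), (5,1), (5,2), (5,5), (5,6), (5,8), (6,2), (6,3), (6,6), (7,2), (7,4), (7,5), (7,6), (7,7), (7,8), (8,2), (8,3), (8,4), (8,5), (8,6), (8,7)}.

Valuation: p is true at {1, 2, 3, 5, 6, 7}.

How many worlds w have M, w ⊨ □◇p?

1: successors {1, 2, 3, 4, 5, 7}; ◇p there: 1:T, 2:T, 3:T, 4:T, 5:T, 7:T. ✓
2: successors {1, 2, 3, 4, 5, 6, 7, 8}; ◇p there: 1:T, 2:T, 3:T, 4:T, 5:T, 6:T, 7:T, 8:T. ✓
3: successors {2, 3, 4, 5, 6, 7}; ◇p there: 2:T, 3:T, 4:T, 5:T, 6:T, 7:T. ✓
4: successors {1, 2, 3, 6, 8}; ◇p there: 1:T, 2:T, 3:T, 6:T, 8:T. ✓
5: successors {1, 2, 5, 6, 8}; ◇p there: 1:T, 2:T, 5:T, 6:T, 8:T. ✓
6: successors {2, 3, 6}; ◇p there: 2:T, 3:T, 6:T. ✓
7: successors {2, 4, 5, 6, 7, 8}; ◇p there: 2:T, 4:T, 5:T, 6:T, 7:T, 8:T. ✓
8: successors {2, 3, 4, 5, 6, 7}; ◇p there: 2:T, 3:T, 4:T, 5:T, 6:T, 7:T. ✓
Satisfying worlds: {1, 2, 3, 4, 5, 6, 7, 8}.

8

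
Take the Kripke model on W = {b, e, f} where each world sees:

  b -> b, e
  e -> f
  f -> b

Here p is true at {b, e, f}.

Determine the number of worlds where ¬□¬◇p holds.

3

b: □¬◇p is F. ✓
e: □¬◇p is F. ✓
f: □¬◇p is F. ✓
Satisfying worlds: {b, e, f}.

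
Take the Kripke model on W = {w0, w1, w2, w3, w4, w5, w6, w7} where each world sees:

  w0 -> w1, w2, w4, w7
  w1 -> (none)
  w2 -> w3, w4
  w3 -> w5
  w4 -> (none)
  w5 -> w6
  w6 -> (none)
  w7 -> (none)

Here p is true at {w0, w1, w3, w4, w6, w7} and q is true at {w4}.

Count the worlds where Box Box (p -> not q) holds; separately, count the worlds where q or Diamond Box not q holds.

For Box Box (p -> not q):
w0: successors {w1, w2, w4, w7}; Box (p -> not q) there: w1:T, w2:F, w4:T, w7:T. ✗
w1: no successors, so Box Box (p -> not q) holds vacuously. ✓
w2: successors {w3, w4}; Box (p -> not q) there: w3:T, w4:T. ✓
w3: successors {w5}; Box (p -> not q) there: w5:T. ✓
w4: no successors, so Box Box (p -> not q) holds vacuously. ✓
w5: successors {w6}; Box (p -> not q) there: w6:T. ✓
w6: no successors, so Box Box (p -> not q) holds vacuously. ✓
w7: no successors, so Box Box (p -> not q) holds vacuously. ✓
— 7 worlds.
For q or Diamond Box not q:
w0: q is F, Diamond Box not q is T. ✓
w1: q is F, Diamond Box not q is F. ✗
w2: q is F, Diamond Box not q is T. ✓
w3: q is F, Diamond Box not q is T. ✓
w4: q is T, Diamond Box not q is F. ✓
w5: q is F, Diamond Box not q is T. ✓
w6: q is F, Diamond Box not q is F. ✗
w7: q is F, Diamond Box not q is F. ✗
— 5 worlds.

7 and 5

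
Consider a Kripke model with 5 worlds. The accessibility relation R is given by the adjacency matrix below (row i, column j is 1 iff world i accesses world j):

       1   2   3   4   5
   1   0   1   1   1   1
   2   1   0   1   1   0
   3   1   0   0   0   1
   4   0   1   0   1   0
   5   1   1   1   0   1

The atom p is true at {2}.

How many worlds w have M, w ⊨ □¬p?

2

1: successors {2, 3, 4, 5}; ¬p there: 2:F, 3:T, 4:T, 5:T. ✗
2: successors {1, 3, 4}; ¬p there: 1:T, 3:T, 4:T. ✓
3: successors {1, 5}; ¬p there: 1:T, 5:T. ✓
4: successors {2, 4}; ¬p there: 2:F, 4:T. ✗
5: successors {1, 2, 3, 5}; ¬p there: 1:T, 2:F, 3:T, 5:T. ✗
Satisfying worlds: {2, 3}.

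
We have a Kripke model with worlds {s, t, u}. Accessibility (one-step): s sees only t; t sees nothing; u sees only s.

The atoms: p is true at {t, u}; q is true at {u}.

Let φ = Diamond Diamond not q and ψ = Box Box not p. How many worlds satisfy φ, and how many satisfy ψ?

For Diamond Diamond not q:
s: successors {t}; Diamond not q there: t:F. ✗
t: no successors, so Diamond Diamond not q fails. ✗
u: successors {s}; Diamond not q there: s:T. ✓
— 1 world.
For Box Box not p:
s: successors {t}; Box not p there: t:T. ✓
t: no successors, so Box Box not p holds vacuously. ✓
u: successors {s}; Box not p there: s:F. ✗
— 2 worlds.

1 and 2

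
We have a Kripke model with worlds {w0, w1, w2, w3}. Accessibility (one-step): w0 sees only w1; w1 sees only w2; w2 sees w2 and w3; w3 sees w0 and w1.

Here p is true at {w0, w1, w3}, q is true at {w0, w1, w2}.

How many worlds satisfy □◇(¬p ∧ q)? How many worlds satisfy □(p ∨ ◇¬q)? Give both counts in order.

For □◇(¬p ∧ q):
w0: successors {w1}; ◇(¬p ∧ q) there: w1:T. ✓
w1: successors {w2}; ◇(¬p ∧ q) there: w2:T. ✓
w2: successors {w2, w3}; ◇(¬p ∧ q) there: w2:T, w3:F. ✗
w3: successors {w0, w1}; ◇(¬p ∧ q) there: w0:F, w1:T. ✗
— 2 worlds.
For □(p ∨ ◇¬q):
w0: successors {w1}; p ∨ ◇¬q there: w1:T. ✓
w1: successors {w2}; p ∨ ◇¬q there: w2:T. ✓
w2: successors {w2, w3}; p ∨ ◇¬q there: w2:T, w3:T. ✓
w3: successors {w0, w1}; p ∨ ◇¬q there: w0:T, w1:T. ✓
— 4 worlds.

2 and 4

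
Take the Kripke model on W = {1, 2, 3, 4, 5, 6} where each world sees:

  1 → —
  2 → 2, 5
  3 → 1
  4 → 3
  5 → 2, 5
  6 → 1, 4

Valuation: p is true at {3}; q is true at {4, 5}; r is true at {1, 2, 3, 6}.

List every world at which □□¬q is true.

1: no successors, so □□¬q holds vacuously. ✓
2: successors {2, 5}; □¬q there: 2:F, 5:F. ✗
3: successors {1}; □¬q there: 1:T. ✓
4: successors {3}; □¬q there: 3:T. ✓
5: successors {2, 5}; □¬q there: 2:F, 5:F. ✗
6: successors {1, 4}; □¬q there: 1:T, 4:T. ✓

{1, 3, 4, 6}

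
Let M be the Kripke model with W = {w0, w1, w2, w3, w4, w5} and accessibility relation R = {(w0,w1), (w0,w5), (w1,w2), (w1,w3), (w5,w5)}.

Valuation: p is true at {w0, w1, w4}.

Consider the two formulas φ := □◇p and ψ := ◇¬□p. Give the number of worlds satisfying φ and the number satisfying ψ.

For □◇p:
w0: successors {w1, w5}; ◇p there: w1:F, w5:F. ✗
w1: successors {w2, w3}; ◇p there: w2:F, w3:F. ✗
w2: no successors, so □◇p holds vacuously. ✓
w3: no successors, so □◇p holds vacuously. ✓
w4: no successors, so □◇p holds vacuously. ✓
w5: successors {w5}; ◇p there: w5:F. ✗
— 3 worlds.
For ◇¬□p:
w0: successors {w1, w5}; ¬□p there: w1:T, w5:T. ✓
w1: successors {w2, w3}; ¬□p there: w2:F, w3:F. ✗
w2: no successors, so ◇¬□p fails. ✗
w3: no successors, so ◇¬□p fails. ✗
w4: no successors, so ◇¬□p fails. ✗
w5: successors {w5}; ¬□p there: w5:T. ✓
— 2 worlds.

3 and 2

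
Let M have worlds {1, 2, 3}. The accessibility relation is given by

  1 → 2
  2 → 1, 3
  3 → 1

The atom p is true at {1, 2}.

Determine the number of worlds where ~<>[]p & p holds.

1: ~<>[]p is T, p is T. ✓
2: ~<>[]p is F, p is T. ✗
3: ~<>[]p is F, p is F. ✗
Satisfying worlds: {1}.

1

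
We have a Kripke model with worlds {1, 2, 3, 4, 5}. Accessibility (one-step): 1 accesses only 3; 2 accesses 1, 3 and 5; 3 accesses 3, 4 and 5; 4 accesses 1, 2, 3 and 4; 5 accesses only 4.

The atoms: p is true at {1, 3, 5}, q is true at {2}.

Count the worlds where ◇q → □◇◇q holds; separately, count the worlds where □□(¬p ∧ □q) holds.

4 and 0

For ◇q → □◇◇q:
1: ◇q is F, □◇◇q is T. ✓
2: ◇q is F, □◇◇q is F. ✓
3: ◇q is F, □◇◇q is T. ✓
4: ◇q is T, □◇◇q is F. ✗
5: ◇q is F, □◇◇q is T. ✓
— 4 worlds.
For □□(¬p ∧ □q):
1: successors {3}; □(¬p ∧ □q) there: 3:F. ✗
2: successors {1, 3, 5}; □(¬p ∧ □q) there: 1:F, 3:F, 5:F. ✗
3: successors {3, 4, 5}; □(¬p ∧ □q) there: 3:F, 4:F, 5:F. ✗
4: successors {1, 2, 3, 4}; □(¬p ∧ □q) there: 1:F, 2:F, 3:F, 4:F. ✗
5: successors {4}; □(¬p ∧ □q) there: 4:F. ✗
— 0 worlds.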